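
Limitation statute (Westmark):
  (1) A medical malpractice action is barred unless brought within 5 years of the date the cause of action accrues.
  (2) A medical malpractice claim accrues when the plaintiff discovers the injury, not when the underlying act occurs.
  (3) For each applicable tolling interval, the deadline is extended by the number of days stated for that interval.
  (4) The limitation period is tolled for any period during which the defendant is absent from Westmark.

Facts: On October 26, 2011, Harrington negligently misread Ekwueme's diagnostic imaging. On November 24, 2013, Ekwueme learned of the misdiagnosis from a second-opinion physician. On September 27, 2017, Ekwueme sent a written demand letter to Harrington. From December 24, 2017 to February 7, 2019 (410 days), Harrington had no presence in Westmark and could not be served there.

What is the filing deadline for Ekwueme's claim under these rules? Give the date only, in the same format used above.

January 8, 2020

The claim did not accrue until Ekwueme discovered the injury on November 24, 2013; the October 26, 2011 act date does not start the clock under the stated rule.
Adding the 5 years base period to November 24, 2013 gives a deadline of November 24, 2018, before any tolling.
The defendant's absence from the jurisdiction from December 24, 2017 to February 7, 2019 tolled the period for 410 days, extending the deadline to January 8, 2020.
The other events in the timeline have no effect on the limitation period under the stated rules.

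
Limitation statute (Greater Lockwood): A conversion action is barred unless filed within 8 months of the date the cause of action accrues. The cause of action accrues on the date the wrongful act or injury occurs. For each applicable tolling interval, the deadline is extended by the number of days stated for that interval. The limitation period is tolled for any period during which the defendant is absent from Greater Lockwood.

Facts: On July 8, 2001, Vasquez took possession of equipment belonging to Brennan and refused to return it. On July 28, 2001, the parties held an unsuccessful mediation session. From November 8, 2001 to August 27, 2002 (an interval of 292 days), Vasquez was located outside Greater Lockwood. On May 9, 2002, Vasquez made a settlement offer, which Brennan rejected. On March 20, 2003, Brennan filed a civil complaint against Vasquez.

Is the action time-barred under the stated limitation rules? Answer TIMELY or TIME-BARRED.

TIME-BARRED

The limitation period began to run on July 8, 2001.
8 months from July 8, 2001 is March 8, 2002.
Because the defendant's absence from the jurisdiction ran from November 8, 2001 to August 27, 2002, the deadline is extended by 292 days to December 25, 2002.
The other events in the timeline have no effect on the limitation period under the stated rules.
The March 20, 2003 filing falls after the December 25, 2002 deadline; the claim is time-barred.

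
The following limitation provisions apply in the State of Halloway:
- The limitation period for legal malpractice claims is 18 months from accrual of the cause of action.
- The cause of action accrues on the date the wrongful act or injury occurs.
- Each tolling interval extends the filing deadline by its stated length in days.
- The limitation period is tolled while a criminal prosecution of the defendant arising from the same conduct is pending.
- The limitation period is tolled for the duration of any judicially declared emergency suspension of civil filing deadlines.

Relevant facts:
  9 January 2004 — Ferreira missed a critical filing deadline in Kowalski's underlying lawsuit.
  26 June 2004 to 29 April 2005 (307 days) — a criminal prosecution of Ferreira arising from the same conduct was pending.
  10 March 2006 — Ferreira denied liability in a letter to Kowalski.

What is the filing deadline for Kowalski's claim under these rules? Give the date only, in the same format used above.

12 May 2006

The limitation period began to run on 9 January 2004.
The untolled deadline — 18 months after 9 January 2004 — is 9 July 2005.
Because the pending criminal prosecution ran from 26 June 2004 to 29 April 2005, the deadline is extended by 307 days to 12 May 2006.
The other events in the timeline have no effect on the limitation period under the stated rules.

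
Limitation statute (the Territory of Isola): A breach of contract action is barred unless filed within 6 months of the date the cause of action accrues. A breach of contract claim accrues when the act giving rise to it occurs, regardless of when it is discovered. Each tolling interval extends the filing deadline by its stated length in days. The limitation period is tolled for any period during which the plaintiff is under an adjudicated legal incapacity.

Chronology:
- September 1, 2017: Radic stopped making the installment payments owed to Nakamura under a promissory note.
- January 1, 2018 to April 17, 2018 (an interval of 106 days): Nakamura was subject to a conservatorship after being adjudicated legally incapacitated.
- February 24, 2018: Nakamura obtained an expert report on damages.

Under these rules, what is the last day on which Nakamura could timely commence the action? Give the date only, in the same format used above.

The limitation period began to run on September 1, 2017.
Adding the 6 months base period to September 1, 2017 gives a deadline of March 1, 2018, before any tolling.
The plaintiff's legal incapacity from January 1, 2018 to April 17, 2018 tolled the period for 106 days, extending the deadline to June 15, 2018.
The other events in the timeline have no effect on the limitation period under the stated rules.

June 15, 2018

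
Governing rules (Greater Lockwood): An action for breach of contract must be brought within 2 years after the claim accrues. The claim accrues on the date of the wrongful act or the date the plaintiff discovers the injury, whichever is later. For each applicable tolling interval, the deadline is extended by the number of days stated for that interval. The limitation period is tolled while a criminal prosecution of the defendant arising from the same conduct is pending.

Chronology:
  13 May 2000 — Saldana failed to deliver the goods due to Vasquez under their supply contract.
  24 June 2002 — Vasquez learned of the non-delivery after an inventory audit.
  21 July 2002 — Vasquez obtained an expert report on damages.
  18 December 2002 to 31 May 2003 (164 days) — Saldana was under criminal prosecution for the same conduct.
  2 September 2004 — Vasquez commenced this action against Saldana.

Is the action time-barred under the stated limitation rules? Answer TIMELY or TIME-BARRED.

The claim accrued on 24 June 2002 — the later of the 13 May 2000 act and the 24 June 2002 discovery.
2 years from 24 June 2002 is 24 June 2004.
Because the pending criminal prosecution ran from 18 December 2002 to 31 May 2003, the deadline is extended by 164 days to 5 December 2004.
None of the other events listed affects the running of the period under the stated rules.
Vasquez filed on 2 September 2004, before the 5 December 2004 deadline, so the action is timely.

TIMELY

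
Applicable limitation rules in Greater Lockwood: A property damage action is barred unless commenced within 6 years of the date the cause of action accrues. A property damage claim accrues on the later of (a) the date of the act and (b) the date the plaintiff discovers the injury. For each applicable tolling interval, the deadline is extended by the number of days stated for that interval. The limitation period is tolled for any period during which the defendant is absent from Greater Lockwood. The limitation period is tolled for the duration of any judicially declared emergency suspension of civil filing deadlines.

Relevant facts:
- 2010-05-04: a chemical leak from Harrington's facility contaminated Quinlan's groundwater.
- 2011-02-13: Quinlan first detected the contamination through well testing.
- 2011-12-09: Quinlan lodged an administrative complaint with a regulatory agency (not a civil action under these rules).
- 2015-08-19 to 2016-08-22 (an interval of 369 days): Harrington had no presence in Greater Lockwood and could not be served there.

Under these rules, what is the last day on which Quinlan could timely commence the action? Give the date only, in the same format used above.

2018-02-17

Taking the later of the act (2010-05-04) and discovery (2011-02-13), the claim accrued on 2011-02-13.
Adding the 6 years base period to 2011-02-13 gives a deadline of 2017-02-13, before any tolling.
The defendant's absence from the jurisdiction from 2015-08-19 to 2016-08-22 tolled the period for 369 days, extending the deadline to 2018-02-17.
The other events in the timeline have no effect on the limitation period under the stated rules.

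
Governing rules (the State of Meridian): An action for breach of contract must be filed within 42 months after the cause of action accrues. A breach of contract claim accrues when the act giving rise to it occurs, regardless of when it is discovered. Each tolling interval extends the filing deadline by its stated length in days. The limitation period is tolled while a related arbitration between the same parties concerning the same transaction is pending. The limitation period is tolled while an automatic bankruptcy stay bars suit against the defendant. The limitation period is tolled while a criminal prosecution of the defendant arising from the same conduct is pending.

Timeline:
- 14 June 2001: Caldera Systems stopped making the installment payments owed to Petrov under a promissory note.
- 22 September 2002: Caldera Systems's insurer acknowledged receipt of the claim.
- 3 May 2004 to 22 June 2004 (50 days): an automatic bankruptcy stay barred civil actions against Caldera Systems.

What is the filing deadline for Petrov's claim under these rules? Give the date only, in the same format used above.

2 February 2005

The limitation period began to run on 14 June 2001.
42 months from 14 June 2001 is 14 December 2004.
The period was tolled for 50 days by the automatic bankruptcy stay (3 May 2004 to 22 June 2004), pushing the deadline to 2 February 2005.
Nothing else in the chronology tolls or restarts the period.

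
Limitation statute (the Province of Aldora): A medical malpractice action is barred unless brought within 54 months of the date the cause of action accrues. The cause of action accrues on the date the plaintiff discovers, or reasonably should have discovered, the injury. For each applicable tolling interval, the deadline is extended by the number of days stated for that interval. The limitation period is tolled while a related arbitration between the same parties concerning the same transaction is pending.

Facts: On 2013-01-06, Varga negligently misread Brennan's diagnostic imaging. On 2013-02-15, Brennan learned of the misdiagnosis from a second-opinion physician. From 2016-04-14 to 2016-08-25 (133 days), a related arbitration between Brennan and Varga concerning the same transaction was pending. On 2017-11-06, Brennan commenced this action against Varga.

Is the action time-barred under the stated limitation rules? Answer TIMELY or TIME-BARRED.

TIMELY

The claim did not accrue until Brennan discovered the injury on 2013-02-15; the 2013-01-06 act date does not start the clock under the stated rule.
The untolled deadline — 54 months after 2013-02-15 — is 2017-08-15.
The pending related arbitration from 2016-04-14 to 2016-08-25 tolled the period for 133 days, extending the deadline to 2017-12-26.
Filing on 2017-11-06 beat the 2017-12-26 deadline — the action is timely.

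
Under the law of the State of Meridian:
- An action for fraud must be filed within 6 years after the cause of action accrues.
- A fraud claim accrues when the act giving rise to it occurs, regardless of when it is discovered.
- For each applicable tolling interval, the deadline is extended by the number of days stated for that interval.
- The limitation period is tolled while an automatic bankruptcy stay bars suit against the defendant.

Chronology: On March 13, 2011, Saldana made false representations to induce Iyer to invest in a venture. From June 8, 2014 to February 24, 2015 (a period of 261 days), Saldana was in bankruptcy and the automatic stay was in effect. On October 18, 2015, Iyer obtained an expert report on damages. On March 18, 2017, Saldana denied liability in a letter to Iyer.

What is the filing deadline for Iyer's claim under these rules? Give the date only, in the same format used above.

November 29, 2017

The claim accrued on March 13, 2011, when the wrongful act occurred.
The untolled deadline — 6 years after March 13, 2011 — is March 13, 2017.
The automatic bankruptcy stay from June 8, 2014 to February 24, 2015 tolled the period for 261 days, extending the deadline to November 29, 2017.
Nothing else in the chronology tolls or restarts the period.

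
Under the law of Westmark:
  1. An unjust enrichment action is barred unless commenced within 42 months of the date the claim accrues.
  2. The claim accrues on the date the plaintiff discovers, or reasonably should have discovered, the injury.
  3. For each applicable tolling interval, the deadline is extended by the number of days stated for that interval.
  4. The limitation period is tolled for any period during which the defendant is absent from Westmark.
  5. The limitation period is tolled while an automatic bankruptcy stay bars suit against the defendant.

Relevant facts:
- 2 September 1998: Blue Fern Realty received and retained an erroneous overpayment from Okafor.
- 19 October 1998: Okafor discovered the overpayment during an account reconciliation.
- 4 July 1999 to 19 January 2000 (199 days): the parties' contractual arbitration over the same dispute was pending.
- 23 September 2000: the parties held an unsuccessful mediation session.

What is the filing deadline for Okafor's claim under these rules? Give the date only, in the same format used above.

Under the discovery rule, the claim accrued on 19 October 1998, when Okafor discovered the injury — not on the 2 September 1998 date of the underlying act.
Adding the 42 months base period to 19 October 1998 gives a deadline of 19 April 2002, before any tolling.
No stated provision tolls the period for a pending arbitration, so the interval from 4 July 1999 to 19 January 2000 has no effect on the deadline.
The other events in the timeline have no effect on the limitation period under the stated rules.

19 April 2002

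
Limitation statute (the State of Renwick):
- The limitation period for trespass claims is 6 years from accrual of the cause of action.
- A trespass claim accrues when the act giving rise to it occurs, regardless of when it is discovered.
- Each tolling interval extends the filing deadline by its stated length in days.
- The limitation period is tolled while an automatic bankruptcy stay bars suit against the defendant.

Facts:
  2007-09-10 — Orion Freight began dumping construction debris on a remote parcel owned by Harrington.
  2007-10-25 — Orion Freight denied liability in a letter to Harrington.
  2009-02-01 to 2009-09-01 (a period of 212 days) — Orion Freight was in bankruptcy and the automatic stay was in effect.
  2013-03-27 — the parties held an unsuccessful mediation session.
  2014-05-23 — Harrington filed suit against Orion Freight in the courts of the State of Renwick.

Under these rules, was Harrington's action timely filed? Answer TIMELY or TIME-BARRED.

The limitation period began to run on 2007-09-10.
Adding the 6 years base period to 2007-09-10 gives a deadline of 2013-09-10, before any tolling.
Because the automatic bankruptcy stay ran from 2009-02-01 to 2009-09-01, the deadline is extended by 212 days to 2014-04-10.
The other events in the timeline have no effect on the limitation period under the stated rules.
Filing on 2014-05-23 missed the 2014-04-10 deadline — the action is time-barred.

TIME-BARRED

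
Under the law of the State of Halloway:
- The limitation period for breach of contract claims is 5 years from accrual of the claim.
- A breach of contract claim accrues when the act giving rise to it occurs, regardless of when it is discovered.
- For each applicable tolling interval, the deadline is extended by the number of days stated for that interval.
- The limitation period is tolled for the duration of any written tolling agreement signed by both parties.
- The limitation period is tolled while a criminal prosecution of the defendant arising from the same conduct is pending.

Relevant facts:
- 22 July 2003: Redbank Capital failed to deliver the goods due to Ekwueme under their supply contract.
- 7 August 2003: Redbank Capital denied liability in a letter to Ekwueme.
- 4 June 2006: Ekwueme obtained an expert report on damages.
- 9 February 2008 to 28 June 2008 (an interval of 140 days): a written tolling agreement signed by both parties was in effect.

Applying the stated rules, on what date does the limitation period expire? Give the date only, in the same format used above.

The claim accrued on 22 July 2003, when the wrongful act occurred.
The untolled deadline — 5 years after 22 July 2003 — is 22 July 2008.
Because the written tolling agreement ran from 9 February 2008 to 28 June 2008, the deadline is extended by 140 days to 9 December 2008.
None of the other events listed affects the running of the period under the stated rules.

9 December 2008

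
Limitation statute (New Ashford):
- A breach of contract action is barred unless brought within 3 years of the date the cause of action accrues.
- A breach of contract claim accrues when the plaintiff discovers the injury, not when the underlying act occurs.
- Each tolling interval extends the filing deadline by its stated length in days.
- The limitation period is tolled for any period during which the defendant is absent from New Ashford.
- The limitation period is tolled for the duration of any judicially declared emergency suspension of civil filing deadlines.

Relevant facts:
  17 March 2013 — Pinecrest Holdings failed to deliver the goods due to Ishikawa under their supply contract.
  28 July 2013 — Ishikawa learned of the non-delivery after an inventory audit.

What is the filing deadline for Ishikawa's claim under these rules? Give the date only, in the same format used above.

Under the discovery rule, the claim accrued on 28 July 2013, when Ishikawa discovered the injury — not on the 17 March 2013 date of the underlying act.
Adding the 3 years base period to 28 July 2013 gives a deadline of 28 July 2016, before any tolling.

28 July 2016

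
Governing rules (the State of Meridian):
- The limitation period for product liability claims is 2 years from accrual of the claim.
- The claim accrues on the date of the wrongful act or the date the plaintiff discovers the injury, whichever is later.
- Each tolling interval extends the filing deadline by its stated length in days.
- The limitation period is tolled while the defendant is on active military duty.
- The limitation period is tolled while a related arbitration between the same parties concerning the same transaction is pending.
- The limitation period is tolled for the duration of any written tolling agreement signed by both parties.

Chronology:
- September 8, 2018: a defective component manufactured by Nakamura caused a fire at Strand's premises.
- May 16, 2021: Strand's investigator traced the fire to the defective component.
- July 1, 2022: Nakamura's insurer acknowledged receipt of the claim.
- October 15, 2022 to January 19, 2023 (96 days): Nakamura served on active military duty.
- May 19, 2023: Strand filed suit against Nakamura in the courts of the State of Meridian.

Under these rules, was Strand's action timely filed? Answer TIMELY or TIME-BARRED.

TIMELY

Because discovery on May 16, 2021 post-dates the September 8, 2018 act, accrual under the later-of rule falls on May 16, 2021.
Adding the 2 years base period to May 16, 2021 gives a deadline of May 16, 2023, before any tolling.
Because the defendant's active military service ran from October 15, 2022 to January 19, 2023, the deadline is extended by 96 days to August 20, 2023.
The other events in the timeline have no effect on the limitation period under the stated rules.
Strand filed on May 19, 2023, before the August 20, 2023 deadline, so the action is timely.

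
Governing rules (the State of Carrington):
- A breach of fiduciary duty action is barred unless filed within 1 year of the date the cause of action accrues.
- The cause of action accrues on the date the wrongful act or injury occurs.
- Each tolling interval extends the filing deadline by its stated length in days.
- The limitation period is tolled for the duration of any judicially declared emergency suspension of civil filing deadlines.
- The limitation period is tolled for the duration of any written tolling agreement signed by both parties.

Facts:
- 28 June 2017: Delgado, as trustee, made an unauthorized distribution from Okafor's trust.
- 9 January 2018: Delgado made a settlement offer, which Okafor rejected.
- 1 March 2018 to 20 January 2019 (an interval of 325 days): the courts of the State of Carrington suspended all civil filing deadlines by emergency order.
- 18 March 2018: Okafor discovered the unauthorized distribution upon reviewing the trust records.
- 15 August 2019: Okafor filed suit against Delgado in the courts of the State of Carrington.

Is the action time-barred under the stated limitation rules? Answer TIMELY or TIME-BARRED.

The claim accrued on 28 June 2017, when the wrongful act occurred; under the stated occurrence rule the 18 March 2018 discovery does not delay accrual.
Adding the 1 year base period to 28 June 2017 gives a deadline of 28 June 2018, before any tolling.
The emergency suspension of filing deadlines from 1 March 2018 to 20 January 2019 tolled the period for 325 days, extending the deadline to 19 May 2019.
Nothing else in the chronology tolls or restarts the period.
The 15 August 2019 filing falls after the 19 May 2019 deadline; the claim is time-barred.

TIME-BARRED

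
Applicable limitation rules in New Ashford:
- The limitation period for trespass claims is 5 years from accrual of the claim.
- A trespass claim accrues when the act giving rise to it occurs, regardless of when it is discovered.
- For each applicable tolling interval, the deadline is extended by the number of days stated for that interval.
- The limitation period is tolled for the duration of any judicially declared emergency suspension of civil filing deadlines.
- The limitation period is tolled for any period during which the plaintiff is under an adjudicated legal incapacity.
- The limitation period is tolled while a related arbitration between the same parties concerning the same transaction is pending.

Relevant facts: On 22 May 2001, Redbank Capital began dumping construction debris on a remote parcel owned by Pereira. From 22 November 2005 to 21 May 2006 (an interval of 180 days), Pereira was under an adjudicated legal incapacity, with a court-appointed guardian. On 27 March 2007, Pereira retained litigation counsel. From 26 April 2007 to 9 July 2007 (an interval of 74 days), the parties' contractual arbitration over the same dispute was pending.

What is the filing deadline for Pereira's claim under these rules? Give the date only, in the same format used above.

The claim accrued on 22 May 2001, the date of the act.
Adding the 5 years base period to 22 May 2001 gives a deadline of 22 May 2006, before any tolling.
The plaintiff's legal incapacity from 22 November 2005 to 21 May 2006 tolled the period for 180 days, extending the deadline to 18 November 2006.
The pending related arbitration from 26 April 2007 to 9 July 2007 began after the period had already run on 18 November 2006, so it has no tolling effect.
The other events in the timeline have no effect on the limitation period under the stated rules.

18 November 2006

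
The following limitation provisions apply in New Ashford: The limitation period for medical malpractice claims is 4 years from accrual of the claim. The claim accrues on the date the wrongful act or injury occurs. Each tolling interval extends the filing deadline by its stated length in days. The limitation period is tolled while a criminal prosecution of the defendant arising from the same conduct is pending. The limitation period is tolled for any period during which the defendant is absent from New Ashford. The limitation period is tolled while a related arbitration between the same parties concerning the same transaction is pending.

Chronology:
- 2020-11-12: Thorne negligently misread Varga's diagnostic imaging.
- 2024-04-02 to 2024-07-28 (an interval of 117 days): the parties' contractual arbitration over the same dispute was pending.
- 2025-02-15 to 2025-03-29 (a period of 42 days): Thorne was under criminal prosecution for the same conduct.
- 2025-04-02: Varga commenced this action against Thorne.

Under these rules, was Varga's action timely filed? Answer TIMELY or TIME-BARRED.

TIMELY

The limitation period began to run on 2020-11-12.
The untolled deadline — 4 years after 2020-11-12 — is 2024-11-12.
The period was tolled for 117 days by the pending related arbitration (2024-04-02 to 2024-07-28), pushing the deadline to 2025-03-09.
The period was tolled for 42 days by the pending criminal prosecution (2025-02-15 to 2025-03-29), pushing the deadline to 2025-04-20.
The 2025-04-02 filing precedes the 2025-04-20 deadline; the claim is timely.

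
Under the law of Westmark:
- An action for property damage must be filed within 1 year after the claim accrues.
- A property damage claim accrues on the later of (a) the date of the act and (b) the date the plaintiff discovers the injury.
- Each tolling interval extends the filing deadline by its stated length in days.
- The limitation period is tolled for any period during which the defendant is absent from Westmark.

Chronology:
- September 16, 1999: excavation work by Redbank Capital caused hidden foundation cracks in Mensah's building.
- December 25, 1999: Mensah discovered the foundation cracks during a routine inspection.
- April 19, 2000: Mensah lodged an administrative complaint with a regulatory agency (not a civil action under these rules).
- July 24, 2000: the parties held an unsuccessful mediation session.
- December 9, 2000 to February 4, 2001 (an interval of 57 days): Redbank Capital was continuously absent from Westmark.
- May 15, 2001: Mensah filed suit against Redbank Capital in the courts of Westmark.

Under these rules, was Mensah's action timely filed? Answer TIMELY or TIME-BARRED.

The claim accrued on December 25, 1999 — the later of the September 16, 1999 act and the December 25, 1999 discovery.
Adding the 1 year base period to December 25, 1999 gives a deadline of December 25, 2000, before any tolling.
Because the defendant's absence from the jurisdiction ran from December 9, 2000 to February 4, 2001, the deadline is extended by 57 days to February 20, 2001.
Nothing else in the chronology tolls or restarts the period.
Filing on May 15, 2001 missed the February 20, 2001 deadline — the action is time-barred.

TIME-BARRED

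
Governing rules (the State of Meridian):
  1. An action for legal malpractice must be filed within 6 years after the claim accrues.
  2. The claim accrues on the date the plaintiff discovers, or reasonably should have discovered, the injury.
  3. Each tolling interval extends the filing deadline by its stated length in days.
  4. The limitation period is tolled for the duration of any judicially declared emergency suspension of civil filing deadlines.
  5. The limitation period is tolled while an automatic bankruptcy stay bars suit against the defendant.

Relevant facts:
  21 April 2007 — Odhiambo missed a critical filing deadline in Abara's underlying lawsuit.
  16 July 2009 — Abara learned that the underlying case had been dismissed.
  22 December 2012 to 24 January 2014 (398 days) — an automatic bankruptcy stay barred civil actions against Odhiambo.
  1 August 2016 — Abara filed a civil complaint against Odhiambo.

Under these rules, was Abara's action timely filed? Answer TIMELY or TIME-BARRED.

Under the discovery rule, the claim accrued on 16 July 2009, when Abara discovered the injury — not on the 21 April 2007 date of the underlying act.
Adding the 6 years base period to 16 July 2009 gives a deadline of 16 July 2015, before any tolling.
The automatic bankruptcy stay from 22 December 2012 to 24 January 2014 tolled the period for 398 days, extending the deadline to 17 August 2016.
Filing on 1 August 2016 beat the 17 August 2016 deadline — the action is timely.

TIMELY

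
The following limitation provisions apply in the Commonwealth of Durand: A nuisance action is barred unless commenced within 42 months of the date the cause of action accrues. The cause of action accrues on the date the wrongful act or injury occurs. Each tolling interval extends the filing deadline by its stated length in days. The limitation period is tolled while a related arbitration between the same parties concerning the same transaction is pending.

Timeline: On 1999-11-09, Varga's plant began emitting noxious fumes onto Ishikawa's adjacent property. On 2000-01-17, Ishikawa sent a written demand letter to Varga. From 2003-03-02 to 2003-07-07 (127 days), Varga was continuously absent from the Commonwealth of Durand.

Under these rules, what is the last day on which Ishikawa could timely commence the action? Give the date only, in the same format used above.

The limitation period began to run on 1999-11-09.
Adding the 42 months base period to 1999-11-09 gives a deadline of 2003-05-09, before any tolling.
No stated provision tolls the period for the defendant's absence, so the interval from 2003-03-02 to 2003-07-07 has no effect on the deadline.
None of the other events listed affects the running of the period under the stated rules.

2003-05-09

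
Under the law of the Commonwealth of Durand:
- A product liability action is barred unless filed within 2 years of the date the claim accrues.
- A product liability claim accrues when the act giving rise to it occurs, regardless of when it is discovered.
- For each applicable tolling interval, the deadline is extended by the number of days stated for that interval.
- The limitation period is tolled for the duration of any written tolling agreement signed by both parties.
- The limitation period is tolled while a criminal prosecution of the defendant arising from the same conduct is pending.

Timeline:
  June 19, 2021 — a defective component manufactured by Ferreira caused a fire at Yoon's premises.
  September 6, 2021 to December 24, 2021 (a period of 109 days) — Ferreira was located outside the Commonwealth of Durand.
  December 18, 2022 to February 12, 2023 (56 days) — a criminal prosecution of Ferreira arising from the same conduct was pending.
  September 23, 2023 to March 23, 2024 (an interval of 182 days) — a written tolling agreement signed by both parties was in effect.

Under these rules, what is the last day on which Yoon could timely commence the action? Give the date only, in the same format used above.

August 14, 2023

The limitation period began to run on June 19, 2021.
2 years from June 19, 2021 is June 19, 2023.
The period was tolled for 56 days by the pending criminal prosecution (December 18, 2022 to February 12, 2023), pushing the deadline to August 14, 2023.
The written tolling agreement from September 23, 2023 to March 23, 2024 began after the period had already run on August 14, 2023, so it has no tolling effect.
Although the defendant's absence ran from September 6, 2021 to December 24, 2021, the stated rules do not make that a tolling event, so it is disregarded.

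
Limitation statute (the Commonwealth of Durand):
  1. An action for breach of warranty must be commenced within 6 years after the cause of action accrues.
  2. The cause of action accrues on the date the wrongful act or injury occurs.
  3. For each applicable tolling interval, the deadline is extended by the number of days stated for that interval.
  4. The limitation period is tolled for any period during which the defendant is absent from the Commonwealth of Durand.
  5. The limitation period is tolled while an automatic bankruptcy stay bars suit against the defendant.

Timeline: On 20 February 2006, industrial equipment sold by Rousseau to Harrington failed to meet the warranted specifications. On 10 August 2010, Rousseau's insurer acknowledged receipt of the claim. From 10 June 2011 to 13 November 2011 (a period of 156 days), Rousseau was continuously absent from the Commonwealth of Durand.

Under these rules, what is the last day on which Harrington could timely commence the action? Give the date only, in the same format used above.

25 July 2012

The limitation period began to run on 20 February 2006.
6 years from 20 February 2006 is 20 February 2012.
The defendant's absence from the jurisdiction from 10 June 2011 to 13 November 2011 tolled the period for 156 days, extending the deadline to 25 July 2012.
Nothing else in the chronology tolls or restarts the period.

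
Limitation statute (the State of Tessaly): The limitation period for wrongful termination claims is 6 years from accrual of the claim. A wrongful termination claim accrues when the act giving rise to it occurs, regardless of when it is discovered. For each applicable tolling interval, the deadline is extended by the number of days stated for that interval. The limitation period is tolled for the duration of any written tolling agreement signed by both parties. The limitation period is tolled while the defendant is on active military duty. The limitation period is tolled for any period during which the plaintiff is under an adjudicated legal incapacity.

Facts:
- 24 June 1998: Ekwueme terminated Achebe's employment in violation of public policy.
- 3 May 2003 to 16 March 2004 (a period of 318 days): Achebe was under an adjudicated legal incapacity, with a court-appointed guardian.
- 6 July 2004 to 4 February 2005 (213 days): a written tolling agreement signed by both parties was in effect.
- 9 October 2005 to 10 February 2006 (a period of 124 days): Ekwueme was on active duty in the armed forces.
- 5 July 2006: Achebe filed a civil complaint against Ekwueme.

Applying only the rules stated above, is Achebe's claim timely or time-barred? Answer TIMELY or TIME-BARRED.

The limitation period began to run on 24 June 1998.
The untolled deadline — 6 years after 24 June 1998 — is 24 June 2004.
The period was tolled for 318 days by the plaintiff's legal incapacity (3 May 2003 to 16 March 2004), pushing the deadline to 8 May 2005.
The period was tolled for 213 days by the written tolling agreement (6 July 2004 to 4 February 2005), pushing the deadline to 7 December 2005.
The period was tolled for 124 days by the defendant's active military service (9 October 2005 to 10 February 2006), pushing the deadline to 10 April 2006.
The 5 July 2006 filing falls after the 10 April 2006 deadline; the claim is time-barred.

TIME-BARRED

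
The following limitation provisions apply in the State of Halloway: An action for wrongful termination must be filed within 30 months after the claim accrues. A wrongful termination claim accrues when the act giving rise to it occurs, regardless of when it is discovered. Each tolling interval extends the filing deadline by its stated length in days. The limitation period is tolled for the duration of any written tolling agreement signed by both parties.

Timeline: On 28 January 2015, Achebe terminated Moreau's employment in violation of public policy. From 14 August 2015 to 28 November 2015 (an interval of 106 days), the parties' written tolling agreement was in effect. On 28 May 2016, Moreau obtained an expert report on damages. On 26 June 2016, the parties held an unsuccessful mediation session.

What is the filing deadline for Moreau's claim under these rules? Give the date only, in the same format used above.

The limitation period began to run on 28 January 2015.
Adding the 30 months base period to 28 January 2015 gives a deadline of 28 July 2017, before any tolling.
Because the written tolling agreement ran from 14 August 2015 to 28 November 2015, the deadline is extended by 106 days to 11 November 2017.
Nothing else in the chronology tolls or restarts the period.

11 November 2017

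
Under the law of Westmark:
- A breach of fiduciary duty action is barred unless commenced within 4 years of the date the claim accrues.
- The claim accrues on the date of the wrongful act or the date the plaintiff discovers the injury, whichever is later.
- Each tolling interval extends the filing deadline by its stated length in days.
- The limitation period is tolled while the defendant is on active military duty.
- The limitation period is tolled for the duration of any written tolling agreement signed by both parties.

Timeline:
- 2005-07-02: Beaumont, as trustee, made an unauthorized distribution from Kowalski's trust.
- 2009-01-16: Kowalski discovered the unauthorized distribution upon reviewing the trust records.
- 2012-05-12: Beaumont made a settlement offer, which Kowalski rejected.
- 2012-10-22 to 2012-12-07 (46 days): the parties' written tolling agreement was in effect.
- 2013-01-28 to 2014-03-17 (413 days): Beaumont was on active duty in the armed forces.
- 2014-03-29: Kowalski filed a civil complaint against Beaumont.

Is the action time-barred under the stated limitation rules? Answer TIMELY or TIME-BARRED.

Because discovery on 2009-01-16 post-dates the 2005-07-02 act, accrual under the later-of rule falls on 2009-01-16.
4 years from 2009-01-16 is 2013-01-16.
The written tolling agreement from 2012-10-22 to 2012-12-07 tolled the period for 46 days, extending the deadline to 2013-03-03.
The period was tolled for 413 days by the defendant's active military service (2013-01-28 to 2014-03-17), pushing the deadline to 2014-04-20.
The other events in the timeline have no effect on the limitation period under the stated rules.
Kowalski filed on 2014-03-29, before the 2014-04-20 deadline, so the action is timely.

TIMELY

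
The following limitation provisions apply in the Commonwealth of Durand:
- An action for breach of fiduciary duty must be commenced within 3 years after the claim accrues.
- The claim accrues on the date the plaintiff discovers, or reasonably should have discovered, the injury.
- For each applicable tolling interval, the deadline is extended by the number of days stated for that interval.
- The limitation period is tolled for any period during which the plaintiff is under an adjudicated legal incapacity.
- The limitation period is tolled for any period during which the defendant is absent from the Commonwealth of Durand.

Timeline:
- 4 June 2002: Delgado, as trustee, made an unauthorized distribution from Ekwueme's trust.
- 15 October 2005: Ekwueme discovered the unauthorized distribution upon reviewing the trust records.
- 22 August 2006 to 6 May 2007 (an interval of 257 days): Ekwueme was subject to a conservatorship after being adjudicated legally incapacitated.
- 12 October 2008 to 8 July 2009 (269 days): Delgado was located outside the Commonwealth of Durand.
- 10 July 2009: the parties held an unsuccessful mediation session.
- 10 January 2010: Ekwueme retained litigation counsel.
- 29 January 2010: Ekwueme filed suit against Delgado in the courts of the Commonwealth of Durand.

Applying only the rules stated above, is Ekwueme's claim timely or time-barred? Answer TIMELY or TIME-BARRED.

Under the discovery rule, the claim accrued on 15 October 2005, when Ekwueme discovered the injury — not on the 4 June 2002 date of the underlying act.
The untolled deadline — 3 years after 15 October 2005 — is 15 October 2008.
The period was tolled for 257 days by the plaintiff's legal incapacity (22 August 2006 to 6 May 2007), pushing the deadline to 29 June 2009.
Because the defendant's absence from the jurisdiction ran from 12 October 2008 to 8 July 2009, the deadline is extended by 269 days to 25 March 2010.
None of the other events listed affects the running of the period under the stated rules.
Filing on 29 January 2010 beat the 25 March 2010 deadline — the action is timely.

TIMELY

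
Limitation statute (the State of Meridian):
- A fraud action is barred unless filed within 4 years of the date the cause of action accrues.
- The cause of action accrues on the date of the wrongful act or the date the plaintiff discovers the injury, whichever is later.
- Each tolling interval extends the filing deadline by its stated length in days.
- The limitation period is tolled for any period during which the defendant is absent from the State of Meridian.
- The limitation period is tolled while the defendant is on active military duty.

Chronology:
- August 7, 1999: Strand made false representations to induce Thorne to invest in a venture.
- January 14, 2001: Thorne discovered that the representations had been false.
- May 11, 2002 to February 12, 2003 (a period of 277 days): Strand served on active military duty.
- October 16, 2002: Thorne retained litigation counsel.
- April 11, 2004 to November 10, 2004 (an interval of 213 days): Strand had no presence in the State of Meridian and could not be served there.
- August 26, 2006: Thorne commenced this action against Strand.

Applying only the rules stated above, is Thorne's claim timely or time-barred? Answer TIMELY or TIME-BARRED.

Taking the later of the act (August 7, 1999) and discovery (January 14, 2001), the claim accrued on January 14, 2001.
Adding the 4 years base period to January 14, 2001 gives a deadline of January 14, 2005, before any tolling.
Because the defendant's active military service ran from May 11, 2002 to February 12, 2003, the deadline is extended by 277 days to October 18, 2005.
The period was tolled for 213 days by the defendant's absence from the jurisdiction (April 11, 2004 to November 10, 2004), pushing the deadline to May 19, 2006.
None of the other events listed affects the running of the period under the stated rules.
Thorne filed on August 26, 2006, after the May 19, 2006 deadline, so the action is time-barred.

TIME-BARRED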